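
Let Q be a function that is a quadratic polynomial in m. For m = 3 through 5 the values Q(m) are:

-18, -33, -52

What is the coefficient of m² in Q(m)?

-2

Write Q(m) = am² + bm + c; the 3 given values yield a linear system in the 3 coefficients.
Solving, Q(m) = -2m² - m + 3.
The coefficient of m² is -2.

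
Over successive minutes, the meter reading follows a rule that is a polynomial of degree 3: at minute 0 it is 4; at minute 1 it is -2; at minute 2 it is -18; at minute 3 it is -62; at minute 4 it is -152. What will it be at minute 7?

Write the value at k as g(k).
First differences: -6, -16, -44, -90. Second differences: -10, -28, -46. Third differences: -18, -18.
Level-3 differences are constant, so g has degree 3.
Fitting a degree-3 polynomial gives g(k) = -3k³ + 4k² - 7k + 4.
Then g(7) = -878.

-878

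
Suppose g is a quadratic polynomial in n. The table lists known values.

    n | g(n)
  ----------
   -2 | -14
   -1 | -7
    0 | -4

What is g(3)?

-19

Write g(n) = an² + bn + c; the 3 given values yield a linear system in the 3 coefficients.
Solving, g(n) = -2n² + n - 4.
Then g(3) = -19.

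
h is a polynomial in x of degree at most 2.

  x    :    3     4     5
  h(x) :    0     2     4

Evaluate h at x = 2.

-2

Write h(x) = ax² + bx + c; the 3 given values yield a linear system in the 3 coefficients.
Solving, the leading coefficient vanishes, and h(x) = 2x - 6.
Then h(2) = -2.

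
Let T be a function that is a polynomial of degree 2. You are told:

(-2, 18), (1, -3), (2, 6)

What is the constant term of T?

-4

Write T(m) = am² + bm + c; the 3 given values yield a linear system in the 3 coefficients.
Solving, T(m) = 4m² - 3m - 4.
The constant term is T(0) = -4.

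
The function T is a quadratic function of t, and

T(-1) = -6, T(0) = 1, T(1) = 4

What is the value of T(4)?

-11

Write T(t) = at² + bt + c; the 3 given values yield a linear system in the 3 coefficients.
Solving, T(t) = -2t² + 5t + 1.
Then T(4) = -11.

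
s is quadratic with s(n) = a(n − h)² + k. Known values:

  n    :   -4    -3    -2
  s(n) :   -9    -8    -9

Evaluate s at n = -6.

First differences 1, -1; second difference -2 = 2a, so a = -1.
Expanding, the n-coefficient is −2ah = 2h; matching it to the data gives h = -3, and then k = -8.
So s(n) = -1(n + 3)² − 8.
s(-6) = -1·(-3)² − 8 = -17.

-17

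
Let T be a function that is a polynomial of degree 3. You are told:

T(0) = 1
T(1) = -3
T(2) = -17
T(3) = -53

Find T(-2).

27

Write T(x) = ax³ + bx² + cx + d; the 4 given values yield a linear system in the 4 coefficients.
Solving, T(x) = -2x³ + x² - 3x + 1.
Then T(-2) = 27.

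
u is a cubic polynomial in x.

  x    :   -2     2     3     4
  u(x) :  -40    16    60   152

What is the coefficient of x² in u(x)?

Write u(x) = ax³ + bx² + cx + d; the 4 given values yield a linear system in the 4 coefficients.
Solving, u(x) = 3x³ - 3x² + 2x.
The coefficient of x² is -3.

-3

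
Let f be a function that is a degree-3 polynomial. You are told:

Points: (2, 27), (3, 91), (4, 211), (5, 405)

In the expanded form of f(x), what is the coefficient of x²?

1

Write f(x) = ax³ + bx² + cx + d; the 4 given values yield a linear system in the 4 coefficients.
Solving, f(x) = 3x³ + x² + 2x - 5.
The coefficient of x² is 1.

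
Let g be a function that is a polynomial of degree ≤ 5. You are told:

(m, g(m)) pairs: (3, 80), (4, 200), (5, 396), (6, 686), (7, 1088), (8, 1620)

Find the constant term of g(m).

-4

Write g(m) = am^5 + bm^4 + cm³ + dm² + em + p; the 6 given values yield a linear system in the 6 coefficients.
Solving, the top 2 coefficients vanish, and g(m) = 3m³ + 2m² - 5m - 4.
The constant term is g(0) = -4.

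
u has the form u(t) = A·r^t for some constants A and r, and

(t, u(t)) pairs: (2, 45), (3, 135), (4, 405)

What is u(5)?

Consecutive ratio: 135/45 = 3, and 405/135 = 3, so r = 3.
Then A·3^2 = 45 gives A = 5, and u(t) = 5·3^t.
u(5) = 5·3^5 = 1215.

1215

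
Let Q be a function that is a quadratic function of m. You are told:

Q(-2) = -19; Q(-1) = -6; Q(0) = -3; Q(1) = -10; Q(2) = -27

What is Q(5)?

-138

First differences: 13, 3, -7, -17. Second differences: -10, -10, -10.
Level-2 differences are constant, so Q has degree 2.
Fitting a degree-2 polynomial gives Q(m) = -5m² - 2m - 3.
Then Q(5) = -138.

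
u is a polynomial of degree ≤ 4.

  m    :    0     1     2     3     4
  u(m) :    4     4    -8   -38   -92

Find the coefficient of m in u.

4

First differences: 0, -12, -30, -54. Second differences: -12, -18, -24. Third differences: -6, -6.
Level-3 differences are constant, so u has degree 3.
Fitting a degree-3 polynomial gives u(m) = -m³ - 3m² + 4m + 4.
The coefficient of m is 4.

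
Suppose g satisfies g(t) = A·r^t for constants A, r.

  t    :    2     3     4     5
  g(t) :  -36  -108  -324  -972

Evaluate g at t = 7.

-8748

Consecutive ratio: -108/(-36) = 3, and -324/(-108) = 3, so r = 3.
Then A·3^2 = -36 gives A = -4, and g(t) = -4·3^t.
g(7) = -4·3^7 = -8748.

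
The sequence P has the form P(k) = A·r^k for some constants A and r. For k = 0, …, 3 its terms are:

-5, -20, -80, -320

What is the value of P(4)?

-1280

Consecutive ratio: -20/(-5) = 4, and -80/(-20) = 4, so r = 4.
Then A·4^0 = -5 gives A = -5, and P(k) = -5·4^k.
P(4) = -5·4^4 = -1280.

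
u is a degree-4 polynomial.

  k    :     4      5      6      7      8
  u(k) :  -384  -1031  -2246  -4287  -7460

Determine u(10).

Write u(k) = ak^4 + bk³ + ck² + dk + e; the 5 given values yield a linear system in the 5 coefficients.
Solving, u(k) = -2k^4 + k³ + 3k² + 3k + 4.
Then u(10) = -18666.

-18666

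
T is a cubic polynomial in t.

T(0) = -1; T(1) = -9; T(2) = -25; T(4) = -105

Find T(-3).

Write T(t) = at³ + bt² + ct + d; the 4 given values yield a linear system in the 4 coefficients.
Solving, T(t) = -t³ - t² - 6t - 1.
Then T(-3) = 35.

35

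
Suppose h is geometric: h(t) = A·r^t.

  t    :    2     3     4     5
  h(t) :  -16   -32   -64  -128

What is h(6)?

-256

Consecutive ratio: -32/(-16) = 2, and -64/(-32) = 2, so r = 2.
Then A·2^2 = -16 gives A = -4, and h(t) = -4·2^t.
h(6) = -4·2^6 = -256.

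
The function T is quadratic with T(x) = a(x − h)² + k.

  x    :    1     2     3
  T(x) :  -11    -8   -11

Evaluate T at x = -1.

-35

First differences 3, -3; second difference -6 = 2a, so a = -3.
Expanding, the x-coefficient is −2ah = 6h; matching it to the data gives h = 2, and then k = -8.
So T(x) = -3(x − 2)² − 8.
T(-1) = -3·(-3)² − 8 = -35.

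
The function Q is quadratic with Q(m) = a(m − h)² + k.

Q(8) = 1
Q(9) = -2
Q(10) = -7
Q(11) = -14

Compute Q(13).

First differences -3, -5, -7; second difference -2 = 2a, so a = -1.
Expanding, the m-coefficient is −2ah = 2h; matching it to the data gives h = 7, and then k = 2.
So Q(m) = -1(m − 7)² + 2.
Q(13) = -1·6² + 2 = -34.

-34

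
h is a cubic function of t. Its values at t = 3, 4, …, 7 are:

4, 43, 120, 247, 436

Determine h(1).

First differences: 39, 77, 127, 189. Second differences: 38, 50, 62. Third differences: 12, 12.
Level-3 differences are constant, so h has degree 3.
Fitting a degree-3 polynomial gives h(t) = 2t³ - 5t² - 5.
Then h(1) = -8.

-8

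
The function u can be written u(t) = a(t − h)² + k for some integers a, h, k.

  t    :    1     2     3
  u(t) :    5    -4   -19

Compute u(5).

-67

First differences -9, -15; second difference -6 = 2a, so a = -3.
Expanding, the t-coefficient is −2ah = 6h; matching it to the data gives h = 0, and then k = 8.
So u(t) = -3(t + 0)² + 8.
u(5) = -3·5² + 8 = -67.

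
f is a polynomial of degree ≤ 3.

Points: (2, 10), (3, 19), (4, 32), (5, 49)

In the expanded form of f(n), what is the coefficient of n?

Write f(n) = an³ + bn² + cn + d; the 4 given values yield a linear system in the 4 coefficients.
Solving, the leading coefficient vanishes, and f(n) = 2n² - n + 4.
The coefficient of n is -1.

-1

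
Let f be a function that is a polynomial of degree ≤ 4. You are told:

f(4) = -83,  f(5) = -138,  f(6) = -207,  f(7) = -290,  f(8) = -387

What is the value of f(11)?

First differences: -55, -69, -83, -97. Second differences: -14, -14, -14.
Level-2 differences are constant, so f has degree 2.
Fitting a degree-2 polynomial gives f(n) = -7n² + 8n - 3.
Then f(11) = -762.

-762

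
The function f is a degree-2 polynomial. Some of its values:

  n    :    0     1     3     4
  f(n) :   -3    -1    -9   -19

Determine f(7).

Write f(n) = an² + bn + c; the 4 given values yield a linear system in the 3 coefficients.
Solving, f(n) = -2n² + 4n - 3.
Then f(7) = -73.

-73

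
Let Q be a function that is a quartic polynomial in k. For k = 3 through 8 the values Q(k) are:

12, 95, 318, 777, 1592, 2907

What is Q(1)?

2

Write Q(k) = ak^4 + bk³ + ck² + dk + e; the 6 given values yield a linear system in the 5 coefficients.
Solving, Q(k) = k^4 - 2k³ - 3k² + 3k + 3.
Then Q(1) = 2.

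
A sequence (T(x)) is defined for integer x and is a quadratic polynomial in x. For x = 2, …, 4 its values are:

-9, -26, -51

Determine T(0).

Write T(x) = ax² + bx + c; the 3 given values yield a linear system in the 3 coefficients.
Solving, T(x) = -4x² + 3x + 1.
Then T(0) = 1.

1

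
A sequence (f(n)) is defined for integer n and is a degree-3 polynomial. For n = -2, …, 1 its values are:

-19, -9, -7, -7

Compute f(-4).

-87

Write f(n) = an³ + bn² + cn + d; the 4 given values yield a linear system in the 4 coefficients.
Solving, f(n) = n³ - n² - 7.
Then f(-4) = -87.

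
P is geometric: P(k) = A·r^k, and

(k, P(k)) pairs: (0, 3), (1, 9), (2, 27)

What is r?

3

Consecutive ratio: 9/3 = 3, and 27/9 = 3, so r = 3.
Then A·3^0 = 3 gives A = 3, and P(k) = 3·3^k.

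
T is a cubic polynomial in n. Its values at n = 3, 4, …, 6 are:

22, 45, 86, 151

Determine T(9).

Write T(n) = an³ + bn² + cn + d; the 4 given values yield a linear system in the 4 coefficients.
Solving, T(n) = n³ - 3n² + 7n + 1.
Then T(9) = 550.

550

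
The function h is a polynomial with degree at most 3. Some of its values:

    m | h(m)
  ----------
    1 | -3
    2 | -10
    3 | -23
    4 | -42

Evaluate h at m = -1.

First differences: -7, -13, -19. Second differences: -6, -6.
Level-2 differences are constant, so h has degree 2.
Fitting a degree-2 polynomial gives h(m) = -3m² + 2m - 2.
Then h(-1) = -7.

-7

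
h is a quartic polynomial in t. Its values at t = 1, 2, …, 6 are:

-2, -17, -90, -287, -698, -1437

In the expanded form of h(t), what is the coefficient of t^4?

-1

First differences: -15, -73, -197, -411, -739. Second differences: -58, -124, -214, -328. Third differences: -66, -90, -114. Fourth differences: -24, -24.
Level-4 differences are constant, so h has degree 4.
Fitting a degree-4 polynomial gives h(t) = -t^4 - t³ + 2t² + t - 3.
The coefficient of t^4 is -1.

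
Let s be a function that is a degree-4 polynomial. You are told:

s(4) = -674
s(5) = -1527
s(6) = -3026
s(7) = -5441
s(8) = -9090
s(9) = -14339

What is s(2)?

-66

First differences: -853, -1499, -2415, -3649, -5249. Second differences: -646, -916, -1234, -1600. Third differences: -270, -318, -366. Fourth differences: -48, -48.
Level-4 differences are constant, so s has degree 4.
Fitting a degree-4 polynomial gives s(k) = -2k^4 - k³ - 6k² - 2.
Then s(2) = -66.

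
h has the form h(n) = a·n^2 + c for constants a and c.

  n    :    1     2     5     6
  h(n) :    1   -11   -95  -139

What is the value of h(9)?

From h(1) = 1 and h(2) = -11: 1a + c = 1 and 4a + c = -11.
Subtracting: 3a = -12, so a = -4; then c = 1 − (-4)·1 = 5.
So h(n) = -4n² + 5, and h(9) = -319.

-319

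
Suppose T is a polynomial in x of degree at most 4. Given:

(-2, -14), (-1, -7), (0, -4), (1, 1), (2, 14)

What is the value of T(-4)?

-64

First differences: 7, 3, 5, 13. Second differences: -4, 2, 8. Third differences: 6, 6.
Level-3 differences are constant, so T has degree 3.
Fitting a degree-3 polynomial gives T(x) = x³ + x² + 3x - 4.
Then T(-4) = -64.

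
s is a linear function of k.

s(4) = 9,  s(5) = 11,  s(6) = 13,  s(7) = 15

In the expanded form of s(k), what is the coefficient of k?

First differences: 2, 2, 2.
Level-1 differences are constant, so s has degree 1.
Fitting a degree-1 polynomial gives s(k) = 2k + 1.
The coefficient of k is 2.

2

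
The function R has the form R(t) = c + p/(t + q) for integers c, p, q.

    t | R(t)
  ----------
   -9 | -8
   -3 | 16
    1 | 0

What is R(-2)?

6

(R(t) − c)(t + q) = p for each data point; the three points give a linear system in c and q, then p follows.
Solving: c = -4, q = 4, p = 20, so R(t) = -4 + 20/(t + 4).
Then R(-2) = -4 + 20/2 = 6.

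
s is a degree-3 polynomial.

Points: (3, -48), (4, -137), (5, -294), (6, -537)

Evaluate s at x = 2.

Write s(x) = ax³ + bx² + cx + d; the 4 given values yield a linear system in the 4 coefficients.
Solving, s(x) = -3x³ + 2x² + 8x - 9.
Then s(2) = -9.

-9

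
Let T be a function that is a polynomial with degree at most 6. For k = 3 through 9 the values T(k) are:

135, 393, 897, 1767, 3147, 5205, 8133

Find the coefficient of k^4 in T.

Write T(k) = ak^6 + bk^5 + ck^4 + dk³ + ek² + pk + q; the 7 given values yield a linear system in the 7 coefficients.
Solving, the top 2 coefficients vanish, and T(k) = k^4 + 2k³ + 2k² - 5k - 3.
The coefficient of k^4 is 1.

1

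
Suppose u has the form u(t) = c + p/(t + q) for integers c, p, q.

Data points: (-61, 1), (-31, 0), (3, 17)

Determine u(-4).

(u(t) − c)(t + q) = p for each data point; the three points give a linear system in c and q, then p follows.
Solving: c = 2, q = 1, p = 60, so u(t) = 2 + 60/(t + 1).
Then u(-4) = 2 + 60/(-3) = -18.

-18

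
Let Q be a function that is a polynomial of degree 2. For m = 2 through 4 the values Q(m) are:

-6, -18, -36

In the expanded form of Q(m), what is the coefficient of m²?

Write Q(m) = am² + bm + c; the 3 given values yield a linear system in the 3 coefficients.
Solving, Q(m) = -3m² + 3m.
The coefficient of m² is -3.

-3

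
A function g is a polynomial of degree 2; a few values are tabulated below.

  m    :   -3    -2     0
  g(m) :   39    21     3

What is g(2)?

Write g(m) = am² + bm + c; the 3 given values yield a linear system in the 3 coefficients.
Solving, g(m) = 3m² - 3m + 3.
Then g(2) = 9.

9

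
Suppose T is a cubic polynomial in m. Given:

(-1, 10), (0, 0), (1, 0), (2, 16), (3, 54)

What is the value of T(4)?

First differences: -10, 0, 16, 38. Second differences: 10, 16, 22. Third differences: 6, 6.
Level-3 differences are constant, so T has degree 3.
Fitting a degree-3 polynomial gives T(m) = m³ + 5m² - 6m.
Then T(4) = 120.

120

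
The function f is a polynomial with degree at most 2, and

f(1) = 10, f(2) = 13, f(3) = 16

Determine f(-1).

4

Write f(m) = am² + bm + c; the 3 given values yield a linear system in the 3 coefficients.
Solving, the leading coefficient vanishes, and f(m) = 3m + 7.
Then f(-1) = 4.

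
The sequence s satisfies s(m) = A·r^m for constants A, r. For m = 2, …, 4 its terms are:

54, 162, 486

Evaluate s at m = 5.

1458

Consecutive ratio: 162/54 = 3, and 486/162 = 3, so r = 3.
Then A·3^2 = 54 gives A = 6, and s(m) = 6·3^m.
s(5) = 6·3^5 = 1458.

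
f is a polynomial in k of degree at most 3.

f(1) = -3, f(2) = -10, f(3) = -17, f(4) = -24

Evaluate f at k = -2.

18

First differences: -7, -7, -7.
Level-1 differences are constant, so f has degree 1.
Fitting a degree-1 polynomial gives f(k) = -7k + 4.
Then f(-2) = 18.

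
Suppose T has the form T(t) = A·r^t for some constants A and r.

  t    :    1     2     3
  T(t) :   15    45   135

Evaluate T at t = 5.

Consecutive ratio: 45/15 = 3, and 135/45 = 3, so r = 3.
Then A·3^1 = 15 gives A = 5, and T(t) = 5·3^t.
T(5) = 5·3^5 = 1215.

1215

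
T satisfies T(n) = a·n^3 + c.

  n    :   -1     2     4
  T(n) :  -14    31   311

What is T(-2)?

From T(-1) = -14 and T(2) = 31: -1a + c = -14 and 8a + c = 31.
Subtracting: 9a = 45, so a = 5; then c = -14 − 5·(-1) = -9.
So T(n) = 5n³ − 9, and T(-2) = -49.

-49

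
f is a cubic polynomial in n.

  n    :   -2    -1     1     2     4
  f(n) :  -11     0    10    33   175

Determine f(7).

808

Write f(n) = an³ + bn² + cn + d; the 5 given values yield a linear system in the 4 coefficients.
Solving, f(n) = 2n³ + 2n² + 3n + 3.
Then f(7) = 808.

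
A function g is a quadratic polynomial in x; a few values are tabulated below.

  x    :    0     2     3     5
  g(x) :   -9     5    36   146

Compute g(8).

431

Write g(x) = ax² + bx + c; the 4 given values yield a linear system in the 3 coefficients.
Solving, g(x) = 8x² - 9x - 9.
Then g(8) = 431.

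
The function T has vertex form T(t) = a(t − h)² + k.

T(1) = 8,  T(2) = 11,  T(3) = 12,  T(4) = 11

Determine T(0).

3

First differences 3, 1, -1; second difference -2 = 2a, so a = -1.
Expanding, the t-coefficient is −2ah = 2h; matching it to the data gives h = 3, and then k = 12.
So T(t) = -1(t − 3)² + 12.
T(0) = -1·(-3)² + 12 = 3.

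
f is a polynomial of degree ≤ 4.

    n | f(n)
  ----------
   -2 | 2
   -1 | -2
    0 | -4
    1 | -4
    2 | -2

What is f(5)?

First differences: -4, -2, 0, 2. Second differences: 2, 2, 2.
Level-2 differences are constant, so f has degree 2.
Fitting a degree-2 polynomial gives f(n) = n² - n - 4.
Then f(5) = 16.

16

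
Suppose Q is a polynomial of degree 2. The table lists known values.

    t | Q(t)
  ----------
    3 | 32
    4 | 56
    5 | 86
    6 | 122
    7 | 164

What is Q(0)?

First differences: 24, 30, 36, 42. Second differences: 6, 6, 6.
Level-2 differences are constant, so Q has degree 2.
Fitting a degree-2 polynomial gives Q(t) = 3t² + 3t - 4.
Then Q(0) = -4.

-4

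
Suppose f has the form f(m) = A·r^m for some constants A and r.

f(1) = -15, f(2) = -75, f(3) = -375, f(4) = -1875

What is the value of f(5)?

Consecutive ratio: -75/(-15) = 5, and -375/(-75) = 5, so r = 5.
Then A·5^1 = -15 gives A = -3, and f(m) = -3·5^m.
f(5) = -3·5^5 = -9375.

-9375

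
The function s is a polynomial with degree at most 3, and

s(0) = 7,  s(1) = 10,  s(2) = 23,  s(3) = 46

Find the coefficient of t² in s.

First differences: 3, 13, 23. Second differences: 10, 10.
Level-2 differences are constant, so s has degree 2.
Fitting a degree-2 polynomial gives s(t) = 5t² - 2t + 7.
The coefficient of t² is 5.

5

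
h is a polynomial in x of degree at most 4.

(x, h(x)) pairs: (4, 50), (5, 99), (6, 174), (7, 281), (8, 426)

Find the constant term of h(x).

-6

First differences: 49, 75, 107, 145. Second differences: 26, 32, 38. Third differences: 6, 6.
Level-3 differences are constant, so h has degree 3.
Fitting a degree-3 polynomial gives h(x) = x³ - 2x² + 6x - 6.
The constant term is h(0) = -6.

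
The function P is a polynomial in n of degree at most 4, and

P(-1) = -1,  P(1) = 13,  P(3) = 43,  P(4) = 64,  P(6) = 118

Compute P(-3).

1

Write P(n) = an^4 + bn³ + cn² + dn + e; the 5 given values yield a linear system in the 5 coefficients.
Solving, the top 2 coefficients vanish, and P(n) = 2n² + 7n + 4.
Then P(-3) = 1.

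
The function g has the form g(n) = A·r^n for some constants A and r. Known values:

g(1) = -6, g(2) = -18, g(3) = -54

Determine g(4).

Consecutive ratio: -18/(-6) = 3, and -54/(-18) = 3, so r = 3.
Then A·3^1 = -6 gives A = -2, and g(n) = -2·3^n.
g(4) = -2·3^4 = -162.

-162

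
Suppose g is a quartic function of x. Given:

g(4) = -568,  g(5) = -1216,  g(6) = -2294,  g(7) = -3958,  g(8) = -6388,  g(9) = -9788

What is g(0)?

Write g(x) = ax^4 + bx³ + cx² + dx + e; the 6 given values yield a linear system in the 5 coefficients.
Solving, g(x) = -x^4 - 4x³ - 4x² + x + 4.
The constant term is g(0) = 4.

4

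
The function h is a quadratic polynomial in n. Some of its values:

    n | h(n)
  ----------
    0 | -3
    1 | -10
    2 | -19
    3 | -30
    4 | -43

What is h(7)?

-94

First differences: -7, -9, -11, -13. Second differences: -2, -2, -2.
Level-2 differences are constant, so h has degree 2.
Fitting a degree-2 polynomial gives h(n) = -n² - 6n - 3.
Then h(7) = -94.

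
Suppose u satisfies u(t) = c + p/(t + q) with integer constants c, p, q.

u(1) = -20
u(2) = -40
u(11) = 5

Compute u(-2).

-8

(u(t) − c)(t + q) = p for each data point; the three points give a linear system in c and q, then p follows.
Solving: c = 0, q = -3, p = 40, so u(t) = 40/(t − 3).
Then u(-2) = 0 + 40/(-5) = -8.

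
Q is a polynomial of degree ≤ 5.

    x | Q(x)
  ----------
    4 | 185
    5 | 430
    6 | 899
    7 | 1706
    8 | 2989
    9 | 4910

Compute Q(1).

First differences: 245, 469, 807, 1283, 1921. Second differences: 224, 338, 476, 638. Third differences: 114, 138, 162. Fourth differences: 24, 24.
Level-4 differences are constant, so Q has degree 4.
Fitting a degree-4 polynomial gives Q(x) = x^4 - 3x³ + 6x² + 5x + 5.
Then Q(1) = 14.

14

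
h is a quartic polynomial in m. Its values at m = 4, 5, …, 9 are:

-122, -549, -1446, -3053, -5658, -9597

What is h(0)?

Write h(m) = am^4 + bm³ + cm² + dm + e; the 6 given values yield a linear system in the 5 coefficients.
Solving, h(m) = -2m^4 + 4m³ + 7m² + 4m + 6.
The constant term is h(0) = 6.

6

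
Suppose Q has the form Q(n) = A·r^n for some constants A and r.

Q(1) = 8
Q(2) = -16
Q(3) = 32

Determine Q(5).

128

Consecutive ratio: -16/8 = -2, and 32/(-16) = -2, so r = -2.
Then A·(-2)^1 = 8 gives A = -4, and Q(n) = -4·(-2)^n.
Q(5) = -4·(-2)^5 = 128.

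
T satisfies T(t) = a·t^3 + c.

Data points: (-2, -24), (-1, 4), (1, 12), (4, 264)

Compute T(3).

From T(-2) = -24 and T(-1) = 4: -8a + c = -24 and -1a + c = 4.
Subtracting: 7a = 28, so a = 4; then c = -24 − 4·(-8) = 8.
So T(t) = 4t³ + 8, and T(3) = 116.

116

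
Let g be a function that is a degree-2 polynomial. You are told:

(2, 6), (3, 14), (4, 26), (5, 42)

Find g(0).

First differences: 8, 12, 16. Second differences: 4, 4.
Level-2 differences are constant, so g has degree 2.
Fitting a degree-2 polynomial gives g(m) = 2m² - 2m + 2.
Then g(0) = 2.

2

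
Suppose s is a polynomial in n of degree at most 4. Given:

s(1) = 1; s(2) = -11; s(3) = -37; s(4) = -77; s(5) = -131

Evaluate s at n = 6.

Write s(n) = an^4 + bn³ + cn² + dn + e; the 5 given values yield a linear system in the 5 coefficients.
Solving, the top 2 coefficients vanish, and s(n) = -7n² + 9n - 1.
Then s(6) = -199.

-199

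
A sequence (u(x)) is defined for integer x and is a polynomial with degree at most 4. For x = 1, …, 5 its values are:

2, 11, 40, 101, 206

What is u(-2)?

-25

First differences: 9, 29, 61, 105. Second differences: 20, 32, 44. Third differences: 12, 12.
Level-3 differences are constant, so u has degree 3.
Fitting a degree-3 polynomial gives u(x) = 2x³ - 2x² + x + 1.
Then u(-2) = -25.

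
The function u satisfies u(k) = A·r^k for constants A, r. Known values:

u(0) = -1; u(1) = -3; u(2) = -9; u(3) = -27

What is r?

Consecutive ratio: -3/(-1) = 3, and -9/(-3) = 3, so r = 3.
Then A·3^0 = -1 gives A = -1, and u(k) = -1·3^k.

3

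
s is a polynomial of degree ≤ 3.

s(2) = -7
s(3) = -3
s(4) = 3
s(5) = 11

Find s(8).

47

Write s(t) = at³ + bt² + ct + d; the 4 given values yield a linear system in the 4 coefficients.
Solving, the leading coefficient vanishes, and s(t) = t² - t - 9.
Then s(8) = 47.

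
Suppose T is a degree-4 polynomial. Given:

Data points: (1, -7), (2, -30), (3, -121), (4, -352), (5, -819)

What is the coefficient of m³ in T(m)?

Write T(m) = am^4 + bm³ + cm² + dm + e; the 5 given values yield a linear system in the 5 coefficients.
Solving, T(m) = -m^4 - 2m³ + 3m² - 3m - 4.
The coefficient of m³ is -2.

-2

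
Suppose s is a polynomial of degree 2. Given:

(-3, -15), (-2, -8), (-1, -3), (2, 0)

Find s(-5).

Write s(t) = at² + bt + c; the 4 given values yield a linear system in the 3 coefficients.
Solving, s(t) = -t² + 2t.
Then s(-5) = -35.

-35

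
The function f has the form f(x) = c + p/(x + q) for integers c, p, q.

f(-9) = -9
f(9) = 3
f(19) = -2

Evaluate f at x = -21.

-7

(f(x) − c)(x + q) = p for each data point; the three points give a linear system in c and q, then p follows.
Solving: c = -5, q = -3, p = 48, so f(x) = -5 + 48/(x − 3).
Then f(-21) = -5 + 48/(-24) = -7.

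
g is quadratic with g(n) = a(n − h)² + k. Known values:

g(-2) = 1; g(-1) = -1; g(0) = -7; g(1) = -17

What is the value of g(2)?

First differences -2, -6, -10; second difference -4 = 2a, so a = -2.
Expanding, the n-coefficient is −2ah = 4h; matching it to the data gives h = -2, and then k = 1.
So g(n) = -2(n + 2)² + 1.
g(2) = -2·4² + 1 = -31.

-31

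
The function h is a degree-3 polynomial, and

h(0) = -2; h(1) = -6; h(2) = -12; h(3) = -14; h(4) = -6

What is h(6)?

Write h(t) = at³ + bt² + ct + d; the 5 given values yield a linear system in the 4 coefficients.
Solving, h(t) = t³ - 4t² - t - 2.
Then h(6) = 64.

64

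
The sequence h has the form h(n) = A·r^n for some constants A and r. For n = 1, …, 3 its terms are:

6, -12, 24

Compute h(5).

Consecutive ratio: -12/6 = -2, and 24/(-12) = -2, so r = -2.
Then A·(-2)^1 = 6 gives A = -3, and h(n) = -3·(-2)^n.
h(5) = -3·(-2)^5 = 96.

96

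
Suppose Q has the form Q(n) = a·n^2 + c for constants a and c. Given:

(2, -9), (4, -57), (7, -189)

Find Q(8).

-249

From Q(2) = -9 and Q(4) = -57: 4a + c = -9 and 16a + c = -57.
Subtracting: 12a = -48, so a = -4; then c = -9 − (-4)·4 = 7.
So Q(n) = -4n² + 7, and Q(8) = -249.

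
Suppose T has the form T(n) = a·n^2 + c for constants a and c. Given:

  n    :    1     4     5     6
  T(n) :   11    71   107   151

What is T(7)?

From T(1) = 11 and T(4) = 71: 1a + c = 11 and 16a + c = 71.
Subtracting: 15a = 60, so a = 4; then c = 11 − 4·1 = 7.
So T(n) = 4n² + 7, and T(7) = 203.

203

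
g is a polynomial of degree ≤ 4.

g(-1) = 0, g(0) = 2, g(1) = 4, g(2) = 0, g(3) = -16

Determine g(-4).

Write g(t) = at^4 + bt³ + ct² + dt + e; the 5 given values yield a linear system in the 5 coefficients.
Solving, the leading coefficient vanishes, and g(t) = -t³ + 3t + 2.
Then g(-4) = 54.

54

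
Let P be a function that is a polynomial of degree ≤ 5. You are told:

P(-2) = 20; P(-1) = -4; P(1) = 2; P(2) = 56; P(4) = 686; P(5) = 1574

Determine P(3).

240

Write P(k) = ak^5 + bk^4 + ck³ + dk² + ek + p; the 6 given values yield a linear system in the 6 coefficients.
Solving, the leading coefficient vanishes, and P(k) = 2k^4 + 2k³ + 3k² + k - 6.
Then P(3) = 240.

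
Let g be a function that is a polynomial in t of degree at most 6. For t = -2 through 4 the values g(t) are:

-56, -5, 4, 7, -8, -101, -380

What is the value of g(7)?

First differences: 51, 9, 3, -15, -93, -279. Second differences: -42, -6, -18, -78, -186. Third differences: 36, -12, -60, -108. Fourth differences: -48, -48, -48.
Level-4 differences are constant, so g has degree 4.
Fitting a degree-4 polynomial gives g(t) = -2t^4 + 2t³ - t² + 4t + 4.
Then g(7) = -4133.

-4133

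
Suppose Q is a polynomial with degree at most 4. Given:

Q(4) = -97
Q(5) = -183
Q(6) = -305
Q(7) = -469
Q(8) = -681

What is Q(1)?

First differences: -86, -122, -164, -212. Second differences: -36, -42, -48. Third differences: -6, -6.
Level-3 differences are constant, so Q has degree 3.
Fitting a degree-3 polynomial gives Q(m) = -m³ - 3m² + 2m + 7.
Then Q(1) = 5.

5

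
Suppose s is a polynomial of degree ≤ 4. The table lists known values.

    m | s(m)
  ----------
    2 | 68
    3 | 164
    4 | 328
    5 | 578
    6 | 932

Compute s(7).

1408

Write s(m) = am^4 + bm³ + cm² + dm + e; the 5 given values yield a linear system in the 5 coefficients.
Solving, the leading coefficient vanishes, and s(m) = 3m³ + 7m² + 4m + 8.
Then s(7) = 1408.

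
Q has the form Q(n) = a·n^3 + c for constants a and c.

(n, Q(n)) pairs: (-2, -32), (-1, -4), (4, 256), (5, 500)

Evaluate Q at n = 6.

864

From Q(-2) = -32 and Q(-1) = -4: -8a + c = -32 and -1a + c = -4.
Subtracting: 7a = 28, so a = 4; then c = -32 − 4·(-8) = 0.
So Q(n) = 4n³ + 0, and Q(6) = 864.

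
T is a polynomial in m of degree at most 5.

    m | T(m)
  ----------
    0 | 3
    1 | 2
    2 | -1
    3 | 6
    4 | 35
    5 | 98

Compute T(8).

611

Write T(m) = am^5 + bm^4 + cm³ + dm² + em + p; the 6 given values yield a linear system in the 6 coefficients.
Solving, the top 2 coefficients vanish, and T(m) = 2m³ - 7m² + 4m + 3.
Then T(8) = 611.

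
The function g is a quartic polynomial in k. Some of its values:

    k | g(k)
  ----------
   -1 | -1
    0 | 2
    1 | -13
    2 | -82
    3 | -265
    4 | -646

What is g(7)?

-4177

First differences: 3, -15, -69, -183, -381. Second differences: -18, -54, -114, -198. Third differences: -36, -60, -84. Fourth differences: -24, -24.
Level-4 differences are constant, so g has degree 4.
Fitting a degree-4 polynomial gives g(k) = -k^4 - 4k³ - 8k² - 2k + 2.
Then g(7) = -4177.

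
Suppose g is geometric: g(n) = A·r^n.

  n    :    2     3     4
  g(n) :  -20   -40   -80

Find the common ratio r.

Consecutive ratio: -40/(-20) = 2, and -80/(-40) = 2, so r = 2.
Then A·2^2 = -20 gives A = -5, and g(n) = -5·2^n.

2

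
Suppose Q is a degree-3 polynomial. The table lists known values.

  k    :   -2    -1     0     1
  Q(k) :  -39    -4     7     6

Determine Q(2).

5

Write Q(k) = ak³ + bk² + ck + d; the 4 given values yield a linear system in the 4 coefficients.
Solving, Q(k) = 2k³ - 6k² + 3k + 7.
Then Q(2) = 5.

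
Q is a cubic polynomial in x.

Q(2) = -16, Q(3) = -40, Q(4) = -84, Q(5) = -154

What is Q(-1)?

-4

Write Q(x) = ax³ + bx² + cx + d; the 4 given values yield a linear system in the 4 coefficients.
Solving, Q(x) = -x³ - x² - 4.
Then Q(-1) = -4.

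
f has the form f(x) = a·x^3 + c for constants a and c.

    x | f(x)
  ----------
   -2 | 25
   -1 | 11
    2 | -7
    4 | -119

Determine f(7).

-677

From f(-2) = 25 and f(-1) = 11: -8a + c = 25 and -1a + c = 11.
Subtracting: 7a = -14, so a = -2; then c = 25 − (-2)·(-8) = 9.
So f(x) = -2x³ + 9, and f(7) = -677.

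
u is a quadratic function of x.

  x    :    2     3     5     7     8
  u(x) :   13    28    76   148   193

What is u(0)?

Write u(x) = ax² + bx + c; the 5 given values yield a linear system in the 3 coefficients.
Solving, u(x) = 3x² + 1.
The constant term is u(0) = 1.

1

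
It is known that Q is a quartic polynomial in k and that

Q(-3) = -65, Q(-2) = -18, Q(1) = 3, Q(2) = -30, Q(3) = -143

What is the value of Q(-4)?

Write Q(k) = ak^4 + bk³ + ck² + dk + e; the 5 given values yield a linear system in the 5 coefficients.
Solving, Q(k) = -k^4 - 2k³ - 3k² + 5k + 4.
Then Q(-4) = -192.

-192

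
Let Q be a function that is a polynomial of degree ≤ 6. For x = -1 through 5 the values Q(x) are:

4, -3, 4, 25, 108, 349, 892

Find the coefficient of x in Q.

4

Write Q(x) = ax^6 + bx^5 + cx^4 + dx³ + ex² + px + q; the 7 given values yield a linear system in the 7 coefficients.
Solving, the top 2 coefficients vanish, and Q(x) = 2x^4 - 4x³ + 5x² + 4x - 3.
The coefficient of x is 4.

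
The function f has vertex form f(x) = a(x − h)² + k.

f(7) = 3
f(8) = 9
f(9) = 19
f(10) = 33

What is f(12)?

First differences 6, 10, 14; second difference 4 = 2a, so a = 2.
Expanding, the x-coefficient is −2ah = -4h; matching it to the data gives h = 6, and then k = 1.
So f(x) = 2(x − 6)² + 1.
f(12) = 2·6² + 1 = 73.

73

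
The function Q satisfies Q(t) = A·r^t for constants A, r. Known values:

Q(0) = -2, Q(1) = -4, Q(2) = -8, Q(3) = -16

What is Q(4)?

-32

Consecutive ratio: -4/(-2) = 2, and -8/(-4) = 2, so r = 2.
Then A·2^0 = -2 gives A = -2, and Q(t) = -2·2^t.
Q(4) = -2·2^4 = -32.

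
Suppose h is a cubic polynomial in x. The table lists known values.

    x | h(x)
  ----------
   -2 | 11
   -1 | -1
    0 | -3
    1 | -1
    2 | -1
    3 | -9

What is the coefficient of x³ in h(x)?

-1

First differences: -12, -2, 2, 0, -8. Second differences: 10, 4, -2, -8. Third differences: -6, -6, -6.
Level-3 differences are constant, so h has degree 3.
Fitting a degree-3 polynomial gives h(x) = -x³ + 2x² + x - 3.
The coefficient of x³ is -1.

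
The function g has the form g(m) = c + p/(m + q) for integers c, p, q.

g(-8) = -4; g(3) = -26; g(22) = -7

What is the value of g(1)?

(g(m) − c)(m + q) = p for each data point; the three points give a linear system in c and q, then p follows.
Solving: c = -6, q = -2, p = -20, so g(m) = -6 − 20/(m − 2).
Then g(1) = -6 − 20/(-1) = 14.

14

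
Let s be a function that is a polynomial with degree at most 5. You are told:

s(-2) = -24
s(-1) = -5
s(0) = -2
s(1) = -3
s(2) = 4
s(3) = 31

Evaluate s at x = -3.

First differences: 19, 3, -1, 7, 27. Second differences: -16, -4, 8, 20. Third differences: 12, 12, 12.
Level-3 differences are constant, so s has degree 3.
Fitting a degree-3 polynomial gives s(x) = 2x³ - 2x² - x - 2.
Then s(-3) = -71.

-71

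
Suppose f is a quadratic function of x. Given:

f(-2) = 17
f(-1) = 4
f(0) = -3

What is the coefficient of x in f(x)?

-4

Write f(x) = ax² + bx + c; the 3 given values yield a linear system in the 3 coefficients.
Solving, f(x) = 3x² - 4x - 3.
The coefficient of x is -4.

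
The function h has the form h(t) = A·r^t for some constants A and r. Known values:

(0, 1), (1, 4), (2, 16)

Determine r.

4

Consecutive ratio: 4/1 = 4, and 16/4 = 4, so r = 4.
Then A·4^0 = 1 gives A = 1, and h(t) = 1·4^t.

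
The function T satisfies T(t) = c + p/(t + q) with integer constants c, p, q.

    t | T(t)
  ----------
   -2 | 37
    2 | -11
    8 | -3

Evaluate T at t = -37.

(T(t) − c)(t + q) = p for each data point; the three points give a linear system in c and q, then p follows.
Solving: c = 1, q = 1, p = -36, so T(t) = 1 − 36/(t + 1).
Then T(-37) = 1 − 36/(-36) = 2.

2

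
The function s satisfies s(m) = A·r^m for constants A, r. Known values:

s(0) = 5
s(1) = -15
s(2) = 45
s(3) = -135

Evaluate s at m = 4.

405

Consecutive ratio: -15/5 = -3, and 45/(-15) = -3, so r = -3.
Then A·(-3)^0 = 5 gives A = 5, and s(m) = 5·(-3)^m.
s(4) = 5·(-3)^4 = 405.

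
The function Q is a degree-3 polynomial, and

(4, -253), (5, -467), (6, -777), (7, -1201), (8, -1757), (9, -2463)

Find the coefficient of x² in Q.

Write Q(x) = ax³ + bx² + cx + d; the 6 given values yield a linear system in the 4 coefficients.
Solving, Q(x) = -3x³ - 3x² - 4x + 3.
The coefficient of x² is -3.

-3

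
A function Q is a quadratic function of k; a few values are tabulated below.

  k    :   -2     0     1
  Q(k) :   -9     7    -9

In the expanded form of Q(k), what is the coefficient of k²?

Write Q(k) = ak² + bk + c; the 3 given values yield a linear system in the 3 coefficients.
Solving, Q(k) = -8k² - 8k + 7.
The coefficient of k² is -8.

-8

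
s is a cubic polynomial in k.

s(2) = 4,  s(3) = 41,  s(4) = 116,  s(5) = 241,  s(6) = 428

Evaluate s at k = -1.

First differences: 37, 75, 125, 187. Second differences: 38, 50, 62. Third differences: 12, 12.
Level-3 differences are constant, so s has degree 3.
Fitting a degree-3 polynomial gives s(k) = 2k³ + k² - 6k - 4.
Then s(-1) = 1.

1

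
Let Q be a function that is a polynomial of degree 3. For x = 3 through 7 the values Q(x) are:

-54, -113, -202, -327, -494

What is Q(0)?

3

First differences: -59, -89, -125, -167. Second differences: -30, -36, -42. Third differences: -6, -6.
Level-3 differences are constant, so Q has degree 3.
Fitting a degree-3 polynomial gives Q(x) = -x³ - 3x² - x + 3.
The constant term is Q(0) = 3.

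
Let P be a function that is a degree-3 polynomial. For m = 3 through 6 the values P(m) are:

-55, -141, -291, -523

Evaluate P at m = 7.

-855

Write P(m) = am³ + bm² + cm + d; the 4 given values yield a linear system in the 4 coefficients.
Solving, P(m) = -3m³ + 4m² - 3m - 1.
Then P(7) = -855.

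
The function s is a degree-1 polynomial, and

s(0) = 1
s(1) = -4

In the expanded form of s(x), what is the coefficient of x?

-5

Write s(x) = ax + b; the 2 given values yield a linear system in the 2 coefficients.
Solving, s(x) = -5x + 1.
The coefficient of x is -5.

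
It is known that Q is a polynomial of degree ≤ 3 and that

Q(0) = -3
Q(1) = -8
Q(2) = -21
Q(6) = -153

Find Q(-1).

Write Q(x) = ax³ + bx² + cx + d; the 4 given values yield a linear system in the 4 coefficients.
Solving, the leading coefficient vanishes, and Q(x) = -4x² - x - 3.
Then Q(-1) = -6.

-6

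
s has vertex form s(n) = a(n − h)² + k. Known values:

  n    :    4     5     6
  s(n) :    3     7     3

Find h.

First differences 4, -4; second difference -8 = 2a, so a = -4.
Expanding, the n-coefficient is −2ah = 8h; matching it to the data gives h = 5, and then k = 7.
So s(n) = -4(n − 5)² + 7.
Hence h = 5.

5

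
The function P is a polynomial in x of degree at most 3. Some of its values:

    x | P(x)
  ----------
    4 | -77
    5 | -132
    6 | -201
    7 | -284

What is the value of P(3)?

First differences: -55, -69, -83. Second differences: -14, -14.
Level-2 differences are constant, so P has degree 2.
Fitting a degree-2 polynomial gives P(x) = -7x² + 8x + 3.
Then P(3) = -36.

-36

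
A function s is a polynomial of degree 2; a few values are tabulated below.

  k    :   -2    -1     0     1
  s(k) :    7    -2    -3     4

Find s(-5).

Write s(k) = ak² + bk + c; the 4 given values yield a linear system in the 3 coefficients.
Solving, s(k) = 4k² + 3k - 3.
Then s(-5) = 82.

82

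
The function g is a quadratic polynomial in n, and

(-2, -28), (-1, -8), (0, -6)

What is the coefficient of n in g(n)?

-7

Write g(n) = an² + bn + c; the 3 given values yield a linear system in the 3 coefficients.
Solving, g(n) = -9n² - 7n - 6.
The coefficient of n is -7.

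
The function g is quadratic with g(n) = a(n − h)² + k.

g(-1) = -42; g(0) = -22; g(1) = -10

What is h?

First differences 20, 12; second difference -8 = 2a, so a = -4.
Expanding, the n-coefficient is −2ah = 8h; matching it to the data gives h = 2, and then k = -6.
So g(n) = -4(n − 2)² − 6.
Hence h = 2.

2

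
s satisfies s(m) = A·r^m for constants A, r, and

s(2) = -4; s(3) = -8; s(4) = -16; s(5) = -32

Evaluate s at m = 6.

Consecutive ratio: -8/(-4) = 2, and -16/(-8) = 2, so r = 2.
Then A·2^2 = -4 gives A = -1, and s(m) = -1·2^m.
s(6) = -1·2^6 = -64.

-64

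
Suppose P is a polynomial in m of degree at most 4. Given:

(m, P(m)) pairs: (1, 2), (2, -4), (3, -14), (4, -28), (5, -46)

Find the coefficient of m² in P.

First differences: -6, -10, -14, -18. Second differences: -4, -4, -4.
Level-2 differences are constant, so P has degree 2.
Fitting a degree-2 polynomial gives P(m) = -2m² + 4.
The coefficient of m² is -2.

-2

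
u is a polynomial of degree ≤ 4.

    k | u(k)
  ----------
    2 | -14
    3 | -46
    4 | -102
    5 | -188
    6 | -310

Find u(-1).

Write u(k) = ak^4 + bk³ + ck² + dk + e; the 5 given values yield a linear system in the 5 coefficients.
Solving, the leading coefficient vanishes, and u(k) = -k³ - 3k² + 2k + 2.
Then u(-1) = -2.

-2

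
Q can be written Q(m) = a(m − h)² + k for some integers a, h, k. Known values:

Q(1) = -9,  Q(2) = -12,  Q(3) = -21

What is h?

1

First differences -3, -9; second difference -6 = 2a, so a = -3.
Expanding, the m-coefficient is −2ah = 6h; matching it to the data gives h = 1, and then k = -9.
So Q(m) = -3(m − 1)² − 9.
Hence h = 1.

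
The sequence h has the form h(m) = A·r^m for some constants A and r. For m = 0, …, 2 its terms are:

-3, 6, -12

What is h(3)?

Consecutive ratio: 6/(-3) = -2, and -12/6 = -2, so r = -2.
Then A·(-2)^0 = -3 gives A = -3, and h(m) = -3·(-2)^m.
h(3) = -3·(-2)^3 = 24.

24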